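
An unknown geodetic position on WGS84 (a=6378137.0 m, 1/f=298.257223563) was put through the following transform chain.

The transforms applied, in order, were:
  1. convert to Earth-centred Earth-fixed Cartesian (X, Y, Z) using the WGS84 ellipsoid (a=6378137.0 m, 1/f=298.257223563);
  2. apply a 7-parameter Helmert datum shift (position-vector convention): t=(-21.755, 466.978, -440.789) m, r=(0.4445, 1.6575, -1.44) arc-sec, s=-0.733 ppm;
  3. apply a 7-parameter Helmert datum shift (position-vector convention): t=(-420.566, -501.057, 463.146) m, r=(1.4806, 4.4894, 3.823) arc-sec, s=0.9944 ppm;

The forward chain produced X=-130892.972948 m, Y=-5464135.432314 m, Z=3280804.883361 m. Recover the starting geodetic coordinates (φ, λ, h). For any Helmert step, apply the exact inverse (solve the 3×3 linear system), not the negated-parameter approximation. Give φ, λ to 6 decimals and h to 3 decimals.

φ=31.144973°, λ=-91.369321°, h=2258.810 m

start: X=-130892.9729, Y=-5464135.4323, Z=3280804.8834 m
→ Helmert⁻¹: X=-130644.9401, Y=-5463602.9738, Z=3280374.8504
→ Helmert⁻¹: X=-130611.4985, Y=-5464067.7987, Z=3280828.7698
→ geod (Bowring, a=6378137.000): φ=31.14497300°, λ=-91.36932100°, h=2258.8100 m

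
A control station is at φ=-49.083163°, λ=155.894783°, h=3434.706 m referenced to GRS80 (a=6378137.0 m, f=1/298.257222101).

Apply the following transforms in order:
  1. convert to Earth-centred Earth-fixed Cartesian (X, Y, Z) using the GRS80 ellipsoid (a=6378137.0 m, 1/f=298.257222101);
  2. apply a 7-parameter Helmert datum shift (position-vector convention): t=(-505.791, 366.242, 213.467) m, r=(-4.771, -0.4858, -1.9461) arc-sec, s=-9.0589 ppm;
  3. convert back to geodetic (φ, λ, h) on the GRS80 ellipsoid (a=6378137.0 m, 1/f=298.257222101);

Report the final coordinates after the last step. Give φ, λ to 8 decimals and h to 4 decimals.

φ=-49.07842097°, λ=155.89381810°, h=3616.3200 m

start: φ=-49.083163°, λ=155.894783°, h=3434.706 m
→ ECEF (a=6378137.000, f=1/298.257222101): X=-3822520.0912, Y=1710313.5857, Z=-4799216.7822
→ Helmert 7p (PV): X=-3822963.8147, Y=1710589.3920, Z=-4799008.4024
→ geod (Bowring, a=6378137.000): φ=-49.07842097°, λ=155.89381810°, h=3616.3200 m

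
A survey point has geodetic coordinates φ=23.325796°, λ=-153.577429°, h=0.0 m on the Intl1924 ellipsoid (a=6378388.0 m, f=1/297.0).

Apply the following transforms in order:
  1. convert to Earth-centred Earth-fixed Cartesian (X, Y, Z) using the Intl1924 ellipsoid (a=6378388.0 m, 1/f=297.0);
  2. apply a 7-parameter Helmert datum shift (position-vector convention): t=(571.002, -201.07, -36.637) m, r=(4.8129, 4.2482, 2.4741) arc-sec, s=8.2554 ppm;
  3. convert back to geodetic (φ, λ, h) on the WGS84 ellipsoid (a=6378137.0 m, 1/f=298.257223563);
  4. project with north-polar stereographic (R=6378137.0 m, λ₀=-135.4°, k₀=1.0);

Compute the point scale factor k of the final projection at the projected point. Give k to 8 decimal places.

start: φ=23.325796°, λ=-153.577429°, h=0.000 m
→ ECEF (a=6378388.000, f=1/297.0): X=-5247987.3819, Y=-2607700.8864, Z=2509924.3865
→ Helmert 7p (PV): X=-5247376.7306, Y=-2608044.9990, Z=2509955.7100
→ geod (Bowring, a=6378137.000): φ=23.32686479°, λ=-153.57175886°, h=-112.4082 m
→ into stereo (λ₀=-135.4°): φ=23.32686479°, λ−λ₀=-18.17175886°
scale k = 1.43268929

1.43268929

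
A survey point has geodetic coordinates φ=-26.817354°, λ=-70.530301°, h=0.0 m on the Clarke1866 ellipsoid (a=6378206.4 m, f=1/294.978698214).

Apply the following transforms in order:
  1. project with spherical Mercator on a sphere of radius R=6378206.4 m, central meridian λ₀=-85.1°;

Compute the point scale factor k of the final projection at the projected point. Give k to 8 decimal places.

1.12051194

start: φ=-26.817354°, λ=-70.530301°, h=0.000 m
→ into merc (λ₀=-85.1°): φ=-26.81735400°, λ−λ₀=14.56969900°
scale k = 1.12051194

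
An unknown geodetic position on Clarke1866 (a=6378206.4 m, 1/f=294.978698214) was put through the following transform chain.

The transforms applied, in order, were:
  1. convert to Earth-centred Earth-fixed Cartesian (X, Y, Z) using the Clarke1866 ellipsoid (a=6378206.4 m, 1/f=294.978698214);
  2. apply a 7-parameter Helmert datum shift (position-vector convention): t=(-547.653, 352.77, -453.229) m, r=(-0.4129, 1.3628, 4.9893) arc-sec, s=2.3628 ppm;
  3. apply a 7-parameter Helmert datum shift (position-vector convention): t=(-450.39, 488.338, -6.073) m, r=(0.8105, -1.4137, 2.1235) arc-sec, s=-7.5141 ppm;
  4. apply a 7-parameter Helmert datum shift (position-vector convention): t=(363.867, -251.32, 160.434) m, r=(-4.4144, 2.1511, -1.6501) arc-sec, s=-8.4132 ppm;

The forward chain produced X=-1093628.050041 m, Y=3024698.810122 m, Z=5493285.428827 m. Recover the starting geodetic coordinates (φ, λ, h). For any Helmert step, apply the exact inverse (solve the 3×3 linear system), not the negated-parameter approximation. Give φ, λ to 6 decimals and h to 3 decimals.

φ=59.828346°, λ=109.871279°, h=3486.288 m

start: X=-1093628.0500, Y=3024698.8101, Z=5493285.4288 m
→ Helmert⁻¹: X=-1094082.6075, Y=3024849.2634, Z=5493224.5366
→ Helmert⁻¹: X=-1093571.6490, Y=3024416.4946, Z=5493267.4976
→ Helmert⁻¹: X=-1092984.5618, Y=3024072.0201, Z=5493706.5782
→ geod (Bowring, a=6378206.400): φ=59.82834600°, λ=109.87127900°, h=3486.2880 m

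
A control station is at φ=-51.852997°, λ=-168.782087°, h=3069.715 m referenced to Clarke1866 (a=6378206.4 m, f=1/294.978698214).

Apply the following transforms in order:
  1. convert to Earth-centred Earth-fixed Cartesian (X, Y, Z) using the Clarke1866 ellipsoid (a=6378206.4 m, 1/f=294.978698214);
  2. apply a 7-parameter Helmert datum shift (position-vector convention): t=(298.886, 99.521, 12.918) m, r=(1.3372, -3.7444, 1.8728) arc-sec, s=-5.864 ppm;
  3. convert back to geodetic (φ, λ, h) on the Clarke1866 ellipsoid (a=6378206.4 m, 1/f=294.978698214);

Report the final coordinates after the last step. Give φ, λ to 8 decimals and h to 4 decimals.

start: φ=-51.852997°, λ=-168.782087°, h=3069.715 m
→ ECEF (a=6378206.400, f=1/294.978698214): X=-3874402.0534, Y=-768411.1294, Z=-4994927.0359
→ Helmert 7p (PV): X=-3873982.7969, Y=-768309.8986, Z=-4994960.1422
→ geod (Bowring, a=6378206.400): φ=-51.85622526°, λ=-168.78234427°, h=2829.5774 m

φ=-51.85622526°, λ=-168.78234427°, h=2829.5774 m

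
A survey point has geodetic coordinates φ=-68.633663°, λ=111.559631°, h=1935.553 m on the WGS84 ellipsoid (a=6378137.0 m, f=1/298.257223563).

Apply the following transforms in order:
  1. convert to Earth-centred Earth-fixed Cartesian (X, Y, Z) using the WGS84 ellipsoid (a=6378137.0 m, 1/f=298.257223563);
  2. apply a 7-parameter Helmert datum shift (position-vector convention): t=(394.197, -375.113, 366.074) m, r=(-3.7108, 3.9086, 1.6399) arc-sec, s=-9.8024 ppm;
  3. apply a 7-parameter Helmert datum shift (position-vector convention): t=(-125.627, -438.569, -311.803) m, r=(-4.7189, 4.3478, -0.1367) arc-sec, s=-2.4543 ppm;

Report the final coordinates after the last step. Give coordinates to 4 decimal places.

start: φ=-68.633663°, λ=111.559631°, h=1935.553 m
→ ECEF (a=6378137.000, f=1/298.257223563): X=-856653.7798, Y=2168122.3131, Z=-5919009.3489
→ Helmert 7p (PV): X=-856380.5837, Y=2167612.6519, Z=-5918608.0266
→ Helmert 7p (PV): X=-856627.4287, Y=2167033.9256, Z=-5918936.8424

X=-856627.4287 m, Y=2167033.9256 m, Z=-5918936.8424 m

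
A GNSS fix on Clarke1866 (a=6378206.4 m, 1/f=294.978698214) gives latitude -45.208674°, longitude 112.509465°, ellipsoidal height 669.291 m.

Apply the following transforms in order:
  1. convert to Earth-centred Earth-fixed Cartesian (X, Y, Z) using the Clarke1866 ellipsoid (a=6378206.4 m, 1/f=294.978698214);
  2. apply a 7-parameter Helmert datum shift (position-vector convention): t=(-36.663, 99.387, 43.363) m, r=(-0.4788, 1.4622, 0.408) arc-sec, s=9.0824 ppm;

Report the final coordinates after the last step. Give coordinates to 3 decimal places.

X=-1723531.432 m, Y=4158929.701 m, Z=-4503983.542 m

start: φ=-45.208674°, λ=112.509465°, h=669.291 m
→ ECEF (a=6378206.400, f=1/294.978698214): X=-1723438.9608, Y=4158806.4060, Z=-4503988.5617
→ Helmert 7p (PV): X=-1723531.4319, Y=4158929.7008, Z=-4503983.5421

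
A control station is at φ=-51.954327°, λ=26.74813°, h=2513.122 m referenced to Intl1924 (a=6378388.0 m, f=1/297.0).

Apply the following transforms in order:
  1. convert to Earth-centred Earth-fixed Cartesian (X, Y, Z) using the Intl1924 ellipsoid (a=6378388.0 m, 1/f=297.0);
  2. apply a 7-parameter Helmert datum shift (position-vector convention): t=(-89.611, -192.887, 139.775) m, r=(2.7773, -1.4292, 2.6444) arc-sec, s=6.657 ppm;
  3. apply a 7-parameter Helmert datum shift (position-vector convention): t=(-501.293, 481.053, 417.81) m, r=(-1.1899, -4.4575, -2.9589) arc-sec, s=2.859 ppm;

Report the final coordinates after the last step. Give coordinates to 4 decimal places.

X=3518610.1200 m, Y=1773927.2959 m, Z=-5001126.4845 m

start: φ=-51.954327°, λ=26.748130°, h=2513.122 m
→ ECEF (a=6378388.000, f=1/297.0): X=3519022.0891, Y=1773589.1229, Z=-5001750.5536
→ Helmert 7p (PV): X=3518967.8231, Y=1773520.5060, Z=-5001595.8109
→ Helmert 7p (PV): X=3518610.1200, Y=1773927.2959, Z=-5001126.4845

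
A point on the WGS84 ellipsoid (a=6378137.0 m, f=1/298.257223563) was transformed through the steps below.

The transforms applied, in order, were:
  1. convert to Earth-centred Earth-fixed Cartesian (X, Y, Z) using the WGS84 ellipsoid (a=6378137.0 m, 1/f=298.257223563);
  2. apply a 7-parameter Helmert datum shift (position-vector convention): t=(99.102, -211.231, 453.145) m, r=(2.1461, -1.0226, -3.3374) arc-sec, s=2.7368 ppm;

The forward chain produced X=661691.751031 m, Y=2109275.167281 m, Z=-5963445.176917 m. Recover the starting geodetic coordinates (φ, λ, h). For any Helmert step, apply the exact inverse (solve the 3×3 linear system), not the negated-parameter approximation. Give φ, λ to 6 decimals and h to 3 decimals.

start: X=661691.7510, Y=2109275.1673, Z=-5963445.1769 m
→ Helmert⁻¹: X=661527.1402, Y=2109429.2767, Z=-5963907.2274
→ geod (Bowring, a=6378137.000): φ=-69.78613500°, λ=72.58832500°, h=1139.4560 m

φ=-69.786135°, λ=72.588325°, h=1139.456 m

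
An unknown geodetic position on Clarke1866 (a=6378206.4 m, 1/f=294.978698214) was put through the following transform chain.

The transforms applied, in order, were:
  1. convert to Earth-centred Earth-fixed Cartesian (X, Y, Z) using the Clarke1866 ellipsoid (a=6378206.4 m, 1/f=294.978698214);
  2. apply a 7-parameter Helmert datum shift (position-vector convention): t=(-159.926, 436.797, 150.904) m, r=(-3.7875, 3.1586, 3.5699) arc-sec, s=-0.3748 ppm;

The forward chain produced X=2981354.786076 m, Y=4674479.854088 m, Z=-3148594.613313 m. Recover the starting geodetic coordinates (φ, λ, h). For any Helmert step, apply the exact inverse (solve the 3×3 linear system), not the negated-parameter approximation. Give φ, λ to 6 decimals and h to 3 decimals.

start: X=2981354.7861, Y=4674479.8541, Z=-3148594.6133 m
→ Helmert⁻¹: X=2981644.9408, Y=4674051.0204, Z=-3148615.2122
→ geod (Bowring, a=6378206.400): φ=-29.76053700°, λ=57.46560600°, h=2880.2490 m

φ=-29.760537°, λ=57.465606°, h=2880.249 m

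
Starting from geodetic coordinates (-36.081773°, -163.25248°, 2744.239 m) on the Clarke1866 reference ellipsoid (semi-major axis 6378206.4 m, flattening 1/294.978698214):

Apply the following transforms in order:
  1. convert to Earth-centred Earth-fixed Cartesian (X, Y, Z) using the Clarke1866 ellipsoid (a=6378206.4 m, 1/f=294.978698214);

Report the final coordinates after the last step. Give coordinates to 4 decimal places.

X=-4944006.1819 m, Y=-1487743.5911 m, Z=-3736954.2183 m

start: φ=-36.081773°, λ=-163.252480°, h=2744.239 m
→ ECEF (a=6378206.400, f=1/294.978698214): X=-4944006.1819, Y=-1487743.5911, Z=-3736954.2183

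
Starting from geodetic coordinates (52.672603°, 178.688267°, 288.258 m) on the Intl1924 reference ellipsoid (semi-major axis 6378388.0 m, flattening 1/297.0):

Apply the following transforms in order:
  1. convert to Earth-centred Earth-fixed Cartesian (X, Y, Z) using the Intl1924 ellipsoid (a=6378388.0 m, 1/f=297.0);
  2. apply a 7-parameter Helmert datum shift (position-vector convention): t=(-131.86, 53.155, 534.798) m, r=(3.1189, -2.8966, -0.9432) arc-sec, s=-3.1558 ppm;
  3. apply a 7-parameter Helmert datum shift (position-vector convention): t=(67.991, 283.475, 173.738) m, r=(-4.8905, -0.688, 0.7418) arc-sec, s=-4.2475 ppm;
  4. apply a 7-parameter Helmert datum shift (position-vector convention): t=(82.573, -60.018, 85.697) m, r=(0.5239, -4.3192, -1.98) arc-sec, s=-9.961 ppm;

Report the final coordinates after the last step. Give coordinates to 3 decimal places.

X=-3875167.151 m, Y=89077.971 m, Z=5049421.074 m

start: φ=52.672603°, λ=178.688267°, h=288.258 m
→ ECEF (a=6378388.000, f=1/297.0): X=-3875060.6084, Y=88731.3722, Z=5048863.5442
→ Helmert 7p (PV): X=-3875250.7353, Y=88725.6239, Z=5049329.3329
→ Helmert 7p (PV): X=-3875183.4453, Y=89114.5035, Z=5049466.5943
→ Helmert 7p (PV): X=-3875167.1513, Y=89077.9714, Z=5049421.0741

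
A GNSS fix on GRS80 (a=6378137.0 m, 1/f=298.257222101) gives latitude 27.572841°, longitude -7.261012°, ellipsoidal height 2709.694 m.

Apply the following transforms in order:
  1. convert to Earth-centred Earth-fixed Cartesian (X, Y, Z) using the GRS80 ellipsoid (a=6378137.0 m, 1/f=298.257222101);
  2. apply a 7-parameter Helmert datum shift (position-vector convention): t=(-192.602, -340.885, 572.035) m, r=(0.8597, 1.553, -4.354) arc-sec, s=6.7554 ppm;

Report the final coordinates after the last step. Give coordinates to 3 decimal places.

start: φ=27.572841°, λ=-7.261012°, h=2709.694 m
→ ECEF (a=6378137.000, f=1/298.257222101): X=5614797.8818, Y=-715389.1405, Z=2935881.8182
→ Helmert 7p (PV): X=5614650.2138, Y=-715865.6172, Z=2936428.4296

X=5614650.214 m, Y=-715865.617 m, Z=2936428.430 m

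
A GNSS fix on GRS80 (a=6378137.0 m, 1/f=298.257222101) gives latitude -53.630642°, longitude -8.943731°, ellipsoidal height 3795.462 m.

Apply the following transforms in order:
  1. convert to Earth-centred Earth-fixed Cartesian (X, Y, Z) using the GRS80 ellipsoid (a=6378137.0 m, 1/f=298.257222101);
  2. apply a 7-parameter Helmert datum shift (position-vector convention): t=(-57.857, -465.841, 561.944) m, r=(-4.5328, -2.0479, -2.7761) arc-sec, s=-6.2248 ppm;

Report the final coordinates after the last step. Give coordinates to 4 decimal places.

X=3746495.1756 m, Y=-590246.5150 m, Z=-5114885.0823 m

start: φ=-53.630642°, λ=-8.943731°, h=3795.462 m
→ ECEF (a=6378137.000, f=1/298.257222101): X=3746533.5004, Y=-589621.5040, Z=-5115529.0239
→ Helmert 7p (PV): X=3746495.1756, Y=-590246.5150, Z=-5114885.0823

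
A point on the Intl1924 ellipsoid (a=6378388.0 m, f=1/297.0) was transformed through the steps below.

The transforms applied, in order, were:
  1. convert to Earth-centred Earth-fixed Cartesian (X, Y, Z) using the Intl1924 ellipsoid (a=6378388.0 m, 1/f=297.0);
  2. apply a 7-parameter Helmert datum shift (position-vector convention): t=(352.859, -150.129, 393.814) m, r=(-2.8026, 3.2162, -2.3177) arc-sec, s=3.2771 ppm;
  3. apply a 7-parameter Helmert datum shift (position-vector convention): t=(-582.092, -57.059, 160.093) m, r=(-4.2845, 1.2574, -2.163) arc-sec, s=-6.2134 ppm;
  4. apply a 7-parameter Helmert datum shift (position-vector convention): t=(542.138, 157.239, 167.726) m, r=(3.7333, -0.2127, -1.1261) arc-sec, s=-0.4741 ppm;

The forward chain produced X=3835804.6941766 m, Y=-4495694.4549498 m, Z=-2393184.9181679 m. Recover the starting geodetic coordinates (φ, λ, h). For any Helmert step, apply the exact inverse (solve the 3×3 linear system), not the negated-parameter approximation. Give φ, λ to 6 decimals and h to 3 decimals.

start: X=3835804.6942, Y=-4495694.4549, Z=-2393184.9182 m
→ Helmert⁻¹: X=3835286.4517, Y=-4495876.2040, Z=-2393276.3605
→ Helmert⁻¹: X=3835954.1135, Y=-4495757.1358, Z=-2393521.3259
→ Helmert⁻¹: X=3835676.5261, Y=-4495516.6476, Z=-2393908.5691
→ geod (Bowring, a=6378388.000): φ=-22.18745500°, λ=-49.52843900°, h=613.9470 m

φ=-22.187455°, λ=-49.528439°, h=613.947 m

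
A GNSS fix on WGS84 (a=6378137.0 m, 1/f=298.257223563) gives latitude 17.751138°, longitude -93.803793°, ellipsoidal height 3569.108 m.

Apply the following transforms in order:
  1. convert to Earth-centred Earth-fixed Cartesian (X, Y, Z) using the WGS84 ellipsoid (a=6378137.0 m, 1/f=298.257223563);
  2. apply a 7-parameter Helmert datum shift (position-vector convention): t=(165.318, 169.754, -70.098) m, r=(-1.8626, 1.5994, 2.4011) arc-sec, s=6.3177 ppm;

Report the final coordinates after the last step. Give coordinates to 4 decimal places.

start: φ=17.751138°, λ=-93.803793°, h=3569.108 m
→ ECEF (a=6378137.000, f=1/298.257223563): X=-403331.1580, Y=-6066369.0678, Z=1933258.5310
→ Helmert 7p (PV): X=-403082.7792, Y=-6066224.8767, Z=1933258.5547

X=-403082.7792 m, Y=-6066224.8767 m, Z=1933258.5547 m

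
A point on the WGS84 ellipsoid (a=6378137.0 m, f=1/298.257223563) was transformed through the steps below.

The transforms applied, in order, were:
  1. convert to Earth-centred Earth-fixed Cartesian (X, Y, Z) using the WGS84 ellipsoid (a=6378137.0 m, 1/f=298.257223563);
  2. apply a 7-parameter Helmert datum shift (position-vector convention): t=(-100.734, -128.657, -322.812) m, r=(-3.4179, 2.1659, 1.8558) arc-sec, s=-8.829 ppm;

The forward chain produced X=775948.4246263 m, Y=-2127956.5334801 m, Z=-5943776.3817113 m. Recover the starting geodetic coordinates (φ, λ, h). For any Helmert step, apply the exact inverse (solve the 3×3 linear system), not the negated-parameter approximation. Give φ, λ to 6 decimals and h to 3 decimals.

start: X=775948.4246, Y=-2127956.5335, Z=-5943776.3817 m
→ Helmert⁻¹: X=776099.2772, Y=-2127755.1589, Z=-5943533.1533
→ geod (Bowring, a=6378137.000): φ=-69.26757800°, λ=-69.96054500°, h=992.8680 m

φ=-69.267578°, λ=-69.960545°, h=992.868 m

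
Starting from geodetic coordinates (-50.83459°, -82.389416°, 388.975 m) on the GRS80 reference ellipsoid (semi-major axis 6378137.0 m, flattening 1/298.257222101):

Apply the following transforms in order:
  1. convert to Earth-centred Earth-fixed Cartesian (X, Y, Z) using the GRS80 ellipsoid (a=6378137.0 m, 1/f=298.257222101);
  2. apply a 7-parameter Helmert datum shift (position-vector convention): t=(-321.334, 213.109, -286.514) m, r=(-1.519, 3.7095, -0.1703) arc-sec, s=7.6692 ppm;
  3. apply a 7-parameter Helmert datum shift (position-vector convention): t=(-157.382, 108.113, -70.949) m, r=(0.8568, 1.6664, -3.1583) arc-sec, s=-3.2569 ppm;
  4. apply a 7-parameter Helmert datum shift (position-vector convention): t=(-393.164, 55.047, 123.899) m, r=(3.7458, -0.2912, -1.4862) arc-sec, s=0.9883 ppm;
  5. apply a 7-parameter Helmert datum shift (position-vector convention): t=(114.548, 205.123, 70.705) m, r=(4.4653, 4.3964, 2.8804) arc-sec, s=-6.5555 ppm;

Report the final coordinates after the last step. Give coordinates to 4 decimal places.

X=533578.2353 m, Y=-4000241.2589 m, Z=-4922573.3862 m

start: φ=-50.834590°, λ=-82.389416°, h=388.975 m
→ ECEF (a=6378137.000, f=1/298.257222101): X=534599.9642, Y=-4001002.4103, Z=-4922245.2533
→ Helmert 7p (PV): X=534190.9036, Y=-4000856.6764, Z=-4922549.6665
→ Helmert 7p (PV): X=533930.7526, Y=-4000723.2648, Z=-4922625.5179
→ Helmert 7p (PV): X=533516.2395, Y=-4000586.6232, Z=-4922578.3840
→ Helmert 7p (PV): X=533578.2353, Y=-4000241.2589, Z=-4922573.3862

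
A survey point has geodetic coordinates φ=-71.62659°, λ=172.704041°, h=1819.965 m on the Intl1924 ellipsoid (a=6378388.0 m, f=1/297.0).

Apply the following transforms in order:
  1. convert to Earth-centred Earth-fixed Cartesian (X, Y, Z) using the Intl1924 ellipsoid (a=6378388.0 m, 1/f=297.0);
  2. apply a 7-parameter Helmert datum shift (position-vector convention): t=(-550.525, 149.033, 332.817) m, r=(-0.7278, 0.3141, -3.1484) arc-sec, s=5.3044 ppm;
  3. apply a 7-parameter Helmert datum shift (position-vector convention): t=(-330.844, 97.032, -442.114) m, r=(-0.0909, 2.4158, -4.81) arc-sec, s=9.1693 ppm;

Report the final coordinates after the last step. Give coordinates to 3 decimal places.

X=-2001858.814 m, Y=256478.062 m, Z=-6032722.727 m

start: φ=-71.626590°, λ=172.704041°, h=1819.965 m
→ ECEF (a=6378388.000, f=1/297.0): X=-2000878.5303, Y=256175.0172, Z=-6032551.5908
→ Helmert 7p (PV): X=-2001444.9449, Y=256334.6646, Z=-6032248.6298
→ Helmert 7p (PV): X=-2001858.8142, Y=256478.0618, Z=-6032722.7269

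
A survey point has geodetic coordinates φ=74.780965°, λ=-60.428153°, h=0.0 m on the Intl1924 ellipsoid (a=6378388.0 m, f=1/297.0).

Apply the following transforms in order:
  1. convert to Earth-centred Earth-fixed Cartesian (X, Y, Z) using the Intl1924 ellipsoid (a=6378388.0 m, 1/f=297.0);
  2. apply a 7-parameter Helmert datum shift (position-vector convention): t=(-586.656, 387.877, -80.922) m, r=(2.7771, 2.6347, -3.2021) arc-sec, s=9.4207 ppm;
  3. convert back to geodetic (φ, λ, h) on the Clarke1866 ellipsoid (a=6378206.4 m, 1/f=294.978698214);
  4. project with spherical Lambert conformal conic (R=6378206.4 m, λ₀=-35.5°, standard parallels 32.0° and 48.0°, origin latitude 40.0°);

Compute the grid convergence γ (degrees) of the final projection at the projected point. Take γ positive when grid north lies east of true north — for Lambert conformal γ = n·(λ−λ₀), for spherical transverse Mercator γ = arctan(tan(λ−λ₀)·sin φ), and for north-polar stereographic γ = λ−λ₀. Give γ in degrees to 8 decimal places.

-16.08314697

start: φ=74.780965°, λ=-60.428153°, h=0.000 m
→ ECEF (a=6378388.000, f=1/297.0): X=828933.8216, Y=-1460858.2967, Z=6132540.8683
→ Helmert 7p (PV): X=828410.6299, Y=-1460579.6185, Z=6132487.4619
→ geod (Bowring, a=6378206.400): φ=74.78583347°, λ=-60.43898694°, h=135.1060 m
→ into lcc (λ₀=-35.5°): φ=74.78583347°, λ−λ₀=-24.93898694°
convergence γ = -16.08314697°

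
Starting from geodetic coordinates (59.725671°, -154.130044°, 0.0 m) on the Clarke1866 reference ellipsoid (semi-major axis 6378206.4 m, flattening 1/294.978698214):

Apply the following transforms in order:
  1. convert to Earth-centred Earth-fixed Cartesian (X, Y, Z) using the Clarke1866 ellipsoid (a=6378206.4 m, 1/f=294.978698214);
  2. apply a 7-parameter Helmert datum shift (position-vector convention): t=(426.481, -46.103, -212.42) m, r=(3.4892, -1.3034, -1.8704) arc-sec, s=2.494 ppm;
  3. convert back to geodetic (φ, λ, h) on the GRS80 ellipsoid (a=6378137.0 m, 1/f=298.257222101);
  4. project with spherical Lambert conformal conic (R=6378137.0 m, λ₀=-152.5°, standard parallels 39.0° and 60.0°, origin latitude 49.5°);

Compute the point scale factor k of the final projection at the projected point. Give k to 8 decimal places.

start: φ=59.725671°, λ=-154.130044°, h=0.000 m
→ ECEF (a=6378206.400, f=1/294.978698214): X=-2900607.3275, Y=-1406580.1187, Z=5484934.5427
→ Helmert 7p (PV): X=-2900235.4952, Y=-1406696.2111, Z=5484693.6790
→ geod (Bowring, a=6378137.000): φ=59.72491914°, λ=-154.12530339°, h=-459.0360 m
→ into lcc (λ₀=-152.5°): φ=59.72491914°, λ−λ₀=-1.62530339°
scale k = 0.99904373

0.99904373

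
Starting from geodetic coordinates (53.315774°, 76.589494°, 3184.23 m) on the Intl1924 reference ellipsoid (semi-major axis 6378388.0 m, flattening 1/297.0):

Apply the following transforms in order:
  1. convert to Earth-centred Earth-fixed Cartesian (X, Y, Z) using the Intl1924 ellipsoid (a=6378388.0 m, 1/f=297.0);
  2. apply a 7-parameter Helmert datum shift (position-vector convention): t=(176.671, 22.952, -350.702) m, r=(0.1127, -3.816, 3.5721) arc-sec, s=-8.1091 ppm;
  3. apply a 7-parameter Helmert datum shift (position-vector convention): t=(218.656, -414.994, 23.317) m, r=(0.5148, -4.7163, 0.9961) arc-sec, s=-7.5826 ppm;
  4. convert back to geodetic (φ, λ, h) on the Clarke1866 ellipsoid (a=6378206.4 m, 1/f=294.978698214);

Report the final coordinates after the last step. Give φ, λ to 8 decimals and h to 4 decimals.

start: φ=53.315774°, λ=76.589494°, h=3184.230 m
→ ECEF (a=6378388.000, f=1/297.0): X=886107.5287, Y=3716467.1044, Z=5094270.6226
→ Helmert 7p (PV): X=886118.4070, Y=3716472.4813, Z=5093897.0345
→ Helmert 7p (PV): X=886195.9239, Y=3716020.8727, Z=5093911.2633
→ geod (Bowring, a=6378206.400): φ=53.31808681°, λ=76.58665221°, h=2924.7196 m

φ=53.31808681°, λ=76.58665221°, h=2924.7196 m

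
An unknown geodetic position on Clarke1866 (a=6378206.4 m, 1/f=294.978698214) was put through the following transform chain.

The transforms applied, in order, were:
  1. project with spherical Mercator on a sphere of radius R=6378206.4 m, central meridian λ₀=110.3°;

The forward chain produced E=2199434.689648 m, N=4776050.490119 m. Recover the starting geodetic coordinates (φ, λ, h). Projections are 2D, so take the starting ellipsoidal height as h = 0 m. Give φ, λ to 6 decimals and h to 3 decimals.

φ=39.378251°, λ=130.057643°, h=0.000 m

start: E=2199434.6896, N=4776050.4901 m
→ merc⁻¹: φ=39.37825100°, λ=130.05764300°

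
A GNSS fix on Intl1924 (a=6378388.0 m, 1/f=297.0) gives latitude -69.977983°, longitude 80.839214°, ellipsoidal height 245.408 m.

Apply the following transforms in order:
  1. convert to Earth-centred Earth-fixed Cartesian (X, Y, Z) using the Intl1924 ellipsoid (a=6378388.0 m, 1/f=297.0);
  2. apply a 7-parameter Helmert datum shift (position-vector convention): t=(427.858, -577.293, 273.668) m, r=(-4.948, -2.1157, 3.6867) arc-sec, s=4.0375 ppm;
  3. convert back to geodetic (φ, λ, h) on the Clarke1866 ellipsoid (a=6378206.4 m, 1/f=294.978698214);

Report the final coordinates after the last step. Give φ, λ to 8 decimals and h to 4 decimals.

start: φ=-69.977983°, λ=80.839214°, h=245.408 m
→ ECEF (a=6378388.000, f=1/297.0): X=348729.1256, Y=2162495.3720, Z=-5970569.9485
→ Helmert 7p (PV): X=349180.9814, Y=2161789.8171, Z=-5970368.6851
→ geod (Bowring, a=6378206.400): φ=-69.98347220°, λ=80.82460306°, h=153.4207 m

φ=-69.98347220°, λ=80.82460306°, h=153.4207 m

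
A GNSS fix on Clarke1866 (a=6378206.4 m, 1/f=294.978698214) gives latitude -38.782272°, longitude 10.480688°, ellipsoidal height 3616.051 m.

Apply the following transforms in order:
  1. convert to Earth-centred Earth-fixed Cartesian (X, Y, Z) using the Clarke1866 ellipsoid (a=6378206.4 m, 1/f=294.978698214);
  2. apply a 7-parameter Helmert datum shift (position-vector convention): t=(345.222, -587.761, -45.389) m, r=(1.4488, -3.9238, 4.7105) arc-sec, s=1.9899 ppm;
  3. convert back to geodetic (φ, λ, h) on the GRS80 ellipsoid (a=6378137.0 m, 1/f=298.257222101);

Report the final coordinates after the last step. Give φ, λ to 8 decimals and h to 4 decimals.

φ=-38.77804200°, λ=10.47478462°, h=3814.3073 m

start: φ=-38.782272°, λ=10.480688°, h=3616.051 m
→ ECEF (a=6378206.400, f=1/294.978698214): X=4898339.3610, Y=906145.9075, Z=-3975573.0892
→ Helmert 7p (PV): X=4898749.2643, Y=905699.7384, Z=-3975526.8426
→ geod (Bowring, a=6378137.000): φ=-38.77804200°, λ=10.47478462°, h=3814.3073 m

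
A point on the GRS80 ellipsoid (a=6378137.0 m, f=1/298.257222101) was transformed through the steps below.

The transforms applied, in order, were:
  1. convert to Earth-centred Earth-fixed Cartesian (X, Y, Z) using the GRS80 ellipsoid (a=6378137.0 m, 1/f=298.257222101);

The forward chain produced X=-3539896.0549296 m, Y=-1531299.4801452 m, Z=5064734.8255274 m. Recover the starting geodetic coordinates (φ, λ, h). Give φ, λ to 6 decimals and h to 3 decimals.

φ=52.895207°, λ=-156.607503°, h=1527.401 m

start: X=-3539896.0549, Y=-1531299.4801, Z=5064734.8255 m
→ geod (Bowring, a=6378137.000): φ=52.89520700°, λ=-156.60750300°, h=1527.4010 m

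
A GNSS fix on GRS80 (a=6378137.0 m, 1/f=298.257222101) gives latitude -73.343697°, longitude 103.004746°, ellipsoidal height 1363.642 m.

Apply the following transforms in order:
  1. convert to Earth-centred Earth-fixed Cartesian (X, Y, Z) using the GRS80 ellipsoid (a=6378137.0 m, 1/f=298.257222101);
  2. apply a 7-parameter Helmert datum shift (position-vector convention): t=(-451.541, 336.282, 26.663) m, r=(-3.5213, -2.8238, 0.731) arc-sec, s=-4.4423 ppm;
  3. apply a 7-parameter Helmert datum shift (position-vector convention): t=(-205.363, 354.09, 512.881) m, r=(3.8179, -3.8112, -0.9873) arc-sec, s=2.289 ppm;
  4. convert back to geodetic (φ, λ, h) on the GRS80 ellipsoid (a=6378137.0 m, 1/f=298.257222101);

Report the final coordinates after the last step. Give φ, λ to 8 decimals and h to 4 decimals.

start: φ=-73.343697°, λ=103.004746°, h=1363.642 m
→ ECEF (a=6378137.000, f=1/298.257222101): X=-412752.9072, Y=1787153.8558, Z=-6089652.8342
→ Helmert 7p (PV): X=-413125.5802, Y=1787376.7754, Z=-6089635.2795
→ Helmert 7p (PV): X=-413210.8137, Y=1787849.6518, Z=-6089110.8872
→ geod (Bowring, a=6378137.000): φ=-73.33560181°, λ=103.01378808°, h=1068.3608 m

φ=-73.33560181°, λ=103.01378808°, h=1068.3608 m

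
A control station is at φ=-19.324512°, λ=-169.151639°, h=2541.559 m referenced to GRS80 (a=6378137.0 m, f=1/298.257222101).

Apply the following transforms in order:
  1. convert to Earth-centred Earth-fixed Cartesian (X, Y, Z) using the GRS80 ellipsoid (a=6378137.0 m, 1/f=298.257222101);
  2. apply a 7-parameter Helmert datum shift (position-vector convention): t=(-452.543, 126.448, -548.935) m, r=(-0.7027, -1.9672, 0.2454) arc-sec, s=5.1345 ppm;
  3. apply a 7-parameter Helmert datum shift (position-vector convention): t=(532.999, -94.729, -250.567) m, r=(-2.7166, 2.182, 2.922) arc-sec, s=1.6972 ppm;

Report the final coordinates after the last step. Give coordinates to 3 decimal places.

X=-5915694.149 m, Y=-1133766.992 m, Z=-2098910.571 m

start: φ=-19.324512°, λ=-169.151639°, h=2541.559 m
→ ECEF (a=6378137.000, f=1/298.257222101): X=-5915749.4050, Y=-1133665.3283, Z=-2098121.6914
→ Helmert 7p (PV): X=-5916210.9632, Y=-1133558.8872, Z=-2098733.9573
→ Helmert 7p (PV): X=-5915694.1487, Y=-1133766.9920, Z=-2098910.5712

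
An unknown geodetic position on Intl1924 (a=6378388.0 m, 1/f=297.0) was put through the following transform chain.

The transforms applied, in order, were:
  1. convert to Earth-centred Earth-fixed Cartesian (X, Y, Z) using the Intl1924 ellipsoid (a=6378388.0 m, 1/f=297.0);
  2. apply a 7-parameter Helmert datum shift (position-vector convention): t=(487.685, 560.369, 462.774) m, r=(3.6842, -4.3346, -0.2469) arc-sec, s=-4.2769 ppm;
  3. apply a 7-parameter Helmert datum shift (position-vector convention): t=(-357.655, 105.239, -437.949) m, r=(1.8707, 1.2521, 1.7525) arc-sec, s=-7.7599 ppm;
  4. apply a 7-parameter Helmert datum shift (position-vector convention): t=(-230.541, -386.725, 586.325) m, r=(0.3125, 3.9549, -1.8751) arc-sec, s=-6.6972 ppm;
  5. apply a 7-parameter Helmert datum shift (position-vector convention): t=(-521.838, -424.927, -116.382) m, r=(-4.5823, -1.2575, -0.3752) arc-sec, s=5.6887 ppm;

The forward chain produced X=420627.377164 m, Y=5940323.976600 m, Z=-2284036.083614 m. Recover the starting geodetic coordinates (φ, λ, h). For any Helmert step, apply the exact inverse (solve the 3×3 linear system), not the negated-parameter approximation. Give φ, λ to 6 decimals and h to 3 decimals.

φ=-21.117053°, λ=85.944078°, h=2997.980 m

start: X=420627.3772, Y=5940323.9766, Z=-2284036.0836 m
→ Helmert⁻¹: X=421122.0899, Y=5940766.6102, Z=-2283777.2987
→ Helmert⁻¹: X=421345.2434, Y=5941193.4940, Z=-2284379.8450
→ Helmert⁻¹: X=421770.5134, Y=5941110.0594, Z=-2284010.9414
→ Helmert⁻¹: X=421229.5091, Y=5940534.7955, Z=-2284598.4448
→ geod (Bowring, a=6378388.000): φ=-21.11705300°, λ=85.94407800°, h=2997.9800 m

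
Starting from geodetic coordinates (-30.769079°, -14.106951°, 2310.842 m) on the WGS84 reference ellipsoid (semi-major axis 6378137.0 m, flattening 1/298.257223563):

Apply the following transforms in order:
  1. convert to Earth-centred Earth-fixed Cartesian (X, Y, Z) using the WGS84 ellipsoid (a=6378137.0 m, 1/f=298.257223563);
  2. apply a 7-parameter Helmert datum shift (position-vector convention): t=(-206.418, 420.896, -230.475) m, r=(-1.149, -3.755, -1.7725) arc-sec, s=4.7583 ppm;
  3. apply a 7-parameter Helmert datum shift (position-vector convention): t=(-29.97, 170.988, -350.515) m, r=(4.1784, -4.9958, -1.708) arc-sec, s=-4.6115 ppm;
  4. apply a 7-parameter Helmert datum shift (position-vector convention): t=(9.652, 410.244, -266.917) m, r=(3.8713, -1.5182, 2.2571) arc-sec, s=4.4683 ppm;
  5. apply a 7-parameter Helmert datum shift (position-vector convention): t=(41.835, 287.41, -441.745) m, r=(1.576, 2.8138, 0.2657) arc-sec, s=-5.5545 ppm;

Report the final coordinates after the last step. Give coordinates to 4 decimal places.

start: φ=-30.769079°, λ=-14.106951°, h=2310.842 m
→ ECEF (a=6378137.000, f=1/298.257223563): X=5321640.2490, Y=-1337390.0029, Z=-3245104.3034
→ Helmert 7p (PV): X=5321506.7369, Y=-1337039.2783, Z=-3245245.8900
→ Helmert 7p (PV): X=5321519.7558, Y=-1336840.4496, Z=-3245479.6364
→ Helmert 7p (PV): X=5321591.7030, Y=-1336317.0334, Z=-3245746.9770
→ Helmert 7p (PV): X=5321561.4234, Y=-1335990.5464, Z=-3246253.4989

X=5321561.4234 m, Y=-1335990.5464 m, Z=-3246253.4989 m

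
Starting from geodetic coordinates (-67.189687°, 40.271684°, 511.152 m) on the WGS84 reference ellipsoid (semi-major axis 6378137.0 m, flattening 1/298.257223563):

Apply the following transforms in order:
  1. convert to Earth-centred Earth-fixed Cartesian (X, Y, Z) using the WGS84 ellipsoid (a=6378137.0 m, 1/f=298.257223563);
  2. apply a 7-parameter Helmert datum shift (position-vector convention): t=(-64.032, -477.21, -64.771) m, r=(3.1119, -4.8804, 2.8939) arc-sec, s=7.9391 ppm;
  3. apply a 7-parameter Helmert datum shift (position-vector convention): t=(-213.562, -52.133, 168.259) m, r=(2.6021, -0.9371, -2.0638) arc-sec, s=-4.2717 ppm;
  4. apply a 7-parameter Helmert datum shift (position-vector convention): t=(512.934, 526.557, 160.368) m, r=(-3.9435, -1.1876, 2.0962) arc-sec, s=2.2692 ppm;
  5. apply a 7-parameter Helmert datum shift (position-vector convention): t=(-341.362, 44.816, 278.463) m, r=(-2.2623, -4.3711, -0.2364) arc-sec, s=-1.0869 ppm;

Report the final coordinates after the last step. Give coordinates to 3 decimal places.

start: φ=-67.189687°, λ=40.271684°, h=511.152 m
→ ECEF (a=6378137.000, f=1/298.257223563): X=1892169.2966, Y=1603069.2589, Z=-5857117.9892
→ Helmert 7p (PV): X=1892236.3809, Y=1602719.6898, Z=-5857160.3042
→ Helmert 7p (PV): X=1892057.3820, Y=1602715.6673, Z=-5856938.2097
→ Helmert 7p (PV): X=1892592.0438, Y=1603153.1127, Z=-5856810.8802
→ Helmert 7p (PV): X=1892374.5777, Y=1603129.7801, Z=-5856503.5275

X=1892374.578 m, Y=1603129.780 m, Z=-5856503.528 m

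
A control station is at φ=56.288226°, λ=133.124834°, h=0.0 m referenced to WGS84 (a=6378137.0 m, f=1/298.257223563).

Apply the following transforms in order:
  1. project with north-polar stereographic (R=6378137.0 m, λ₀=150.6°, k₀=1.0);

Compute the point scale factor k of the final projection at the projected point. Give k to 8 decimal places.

start: φ=56.288226°, λ=133.124834°, h=0.000 m
→ into stereo (λ₀=150.6°): φ=56.28822600°, λ−λ₀=-17.47516600°
scale k = 1.09179836

1.09179836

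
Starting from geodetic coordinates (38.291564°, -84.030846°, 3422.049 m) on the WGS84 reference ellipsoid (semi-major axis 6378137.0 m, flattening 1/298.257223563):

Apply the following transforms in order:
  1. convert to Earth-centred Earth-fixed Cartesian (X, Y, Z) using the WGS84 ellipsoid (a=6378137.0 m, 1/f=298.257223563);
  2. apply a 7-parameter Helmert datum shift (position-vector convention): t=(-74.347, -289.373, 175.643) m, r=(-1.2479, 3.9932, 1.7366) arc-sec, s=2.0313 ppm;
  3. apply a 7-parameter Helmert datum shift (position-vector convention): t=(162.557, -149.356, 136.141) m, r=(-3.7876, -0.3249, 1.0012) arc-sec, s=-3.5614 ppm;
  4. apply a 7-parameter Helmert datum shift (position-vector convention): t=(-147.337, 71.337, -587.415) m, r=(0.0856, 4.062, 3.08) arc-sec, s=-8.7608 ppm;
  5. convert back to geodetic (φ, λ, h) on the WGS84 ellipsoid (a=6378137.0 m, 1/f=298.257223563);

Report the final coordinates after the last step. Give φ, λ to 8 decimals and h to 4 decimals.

start: φ=38.291564°, λ=-84.030846°, h=3422.049 m
→ ECEF (a=6378137.000, f=1/298.257223563): X=521538.1107, Y=-4987933.6049, Z=3933016.3733
→ Helmert 7p (PV): X=521582.9597, Y=-4988204.9242, Z=3933220.0856
→ Helmert 7p (PV): X=521761.6762, Y=-4988261.7588, Z=3933434.6375
→ Helmert 7p (PV): X=521761.7144, Y=-4988140.5620, Z=3932800.4173
→ geod (Bowring, a=6378137.000): φ=38.28875966°, λ=-84.02855126°, h=3468.0436 m

φ=38.28875966°, λ=-84.02855126°, h=3468.0436 m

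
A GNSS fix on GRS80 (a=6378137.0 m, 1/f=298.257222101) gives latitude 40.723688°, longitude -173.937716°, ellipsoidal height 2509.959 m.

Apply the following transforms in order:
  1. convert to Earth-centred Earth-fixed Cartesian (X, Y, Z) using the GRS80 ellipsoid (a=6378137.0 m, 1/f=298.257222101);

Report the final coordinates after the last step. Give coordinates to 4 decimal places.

X=-4815487.1435 m, Y=-511421.2557 m, Z=4140854.1713 m

start: φ=40.723688°, λ=-173.937716°, h=2509.959 m
→ ECEF (a=6378137.000, f=1/298.257222101): X=-4815487.1435, Y=-511421.2557, Z=4140854.1713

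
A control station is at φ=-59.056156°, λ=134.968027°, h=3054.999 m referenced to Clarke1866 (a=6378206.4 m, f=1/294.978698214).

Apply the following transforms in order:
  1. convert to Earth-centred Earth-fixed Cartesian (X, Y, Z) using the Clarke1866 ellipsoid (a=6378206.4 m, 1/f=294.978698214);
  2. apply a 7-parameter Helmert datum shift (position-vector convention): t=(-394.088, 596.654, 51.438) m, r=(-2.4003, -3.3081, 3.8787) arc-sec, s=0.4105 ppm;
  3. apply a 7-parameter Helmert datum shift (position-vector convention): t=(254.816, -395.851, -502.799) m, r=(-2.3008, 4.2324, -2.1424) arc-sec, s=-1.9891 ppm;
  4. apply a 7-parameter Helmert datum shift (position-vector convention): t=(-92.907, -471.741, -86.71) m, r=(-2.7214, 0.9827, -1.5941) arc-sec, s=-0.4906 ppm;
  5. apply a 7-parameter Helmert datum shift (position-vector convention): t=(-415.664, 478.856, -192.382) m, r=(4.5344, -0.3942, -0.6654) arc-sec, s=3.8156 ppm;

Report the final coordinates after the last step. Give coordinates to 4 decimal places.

start: φ=-59.056156°, λ=134.968027°, h=3054.999 m
→ ECEF (a=6378206.400, f=1/294.978698214): X=-2324676.6619, Y=2327272.6086, Z=-5449577.0807
→ Helmert 7p (PV): X=-2325028.0663, Y=2327763.0869, Z=-5449592.2456
→ Helmert 7p (PV): X=-2324856.2693, Y=2327325.9671, Z=-5450062.4623
→ Helmert 7p (PV): X=-2324956.0147, Y=2326799.1452, Z=-5450166.1284
→ Helmert 7p (PV): X=-2325362.6276, Y=2327414.1932, Z=-5450332.5982

X=-2325362.6276 m, Y=2327414.1932 m, Z=-5450332.5982 m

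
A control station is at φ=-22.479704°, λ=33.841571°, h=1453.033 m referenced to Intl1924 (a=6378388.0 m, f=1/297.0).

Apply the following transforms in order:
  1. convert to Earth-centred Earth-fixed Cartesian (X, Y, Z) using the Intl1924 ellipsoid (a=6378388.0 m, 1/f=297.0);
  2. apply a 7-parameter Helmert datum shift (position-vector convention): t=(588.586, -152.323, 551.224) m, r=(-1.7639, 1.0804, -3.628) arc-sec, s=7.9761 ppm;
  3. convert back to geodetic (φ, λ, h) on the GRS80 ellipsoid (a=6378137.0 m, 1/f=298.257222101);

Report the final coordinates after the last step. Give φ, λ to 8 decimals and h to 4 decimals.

φ=-22.47365313°, λ=33.83605175°, h=1904.3484 m

start: φ=-22.479704°, λ=33.841571°, h=1453.033 m
→ ECEF (a=6378388.000, f=1/297.0): X=4898737.4974, Y=3284568.5653, Z=-2424167.3320
→ Helmert 7p (PV): X=4899410.2313, Y=3284335.5448, Z=-2423689.1914
→ geod (Bowring, a=6378137.000): φ=-22.47365313°, λ=33.83605175°, h=1904.3484 m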